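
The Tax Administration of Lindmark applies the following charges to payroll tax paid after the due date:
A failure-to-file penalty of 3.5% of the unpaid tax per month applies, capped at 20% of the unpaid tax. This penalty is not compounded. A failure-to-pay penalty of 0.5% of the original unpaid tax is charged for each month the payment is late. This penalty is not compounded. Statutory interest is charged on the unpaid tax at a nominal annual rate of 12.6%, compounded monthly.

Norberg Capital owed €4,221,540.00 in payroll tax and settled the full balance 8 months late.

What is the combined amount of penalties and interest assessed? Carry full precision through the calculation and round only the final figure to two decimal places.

Failure-to-file: 8 × 3.5% × €4,221,540.00 = €1,182,031.20, capped at 20% × €4,221,540.00 = €844,308.00
Failure-to-pay penalty = 0.5% × €4,221,540.00 × 8 mo = €168,861.60
Interest (12.6%/yr ÷ 12 = 1.05%/month): €4,221,540.00 × ((1 + 0.0105)^8 − 1) = €367,918.5460…
Penalties + interest = €1,013,169.6000 + €367,918.5460… = €1,381,088.15

€1,381,088.15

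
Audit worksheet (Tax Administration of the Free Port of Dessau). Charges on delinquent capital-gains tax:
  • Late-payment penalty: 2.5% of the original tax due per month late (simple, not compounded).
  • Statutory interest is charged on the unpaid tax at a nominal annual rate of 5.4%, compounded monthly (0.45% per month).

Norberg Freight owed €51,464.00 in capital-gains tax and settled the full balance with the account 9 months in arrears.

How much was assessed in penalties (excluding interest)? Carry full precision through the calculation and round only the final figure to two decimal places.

€11,579.40

Late-payment penalty = 2.5% × €51,464.00 × 9 mo = €11,579.40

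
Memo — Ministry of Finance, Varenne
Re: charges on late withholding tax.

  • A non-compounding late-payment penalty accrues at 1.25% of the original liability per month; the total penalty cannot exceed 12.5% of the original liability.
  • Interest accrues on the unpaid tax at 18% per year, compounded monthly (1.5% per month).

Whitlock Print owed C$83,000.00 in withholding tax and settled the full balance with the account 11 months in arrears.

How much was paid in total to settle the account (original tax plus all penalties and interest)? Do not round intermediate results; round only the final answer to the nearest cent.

C$108,144.76

Penalty (uncapped): 11 × 1.25% × C$83,000.00 = C$11,412.50; cap = 12.5% × C$83,000.00 = C$10,375.00 → penalty = C$10,375.00
Interest: C$83,000.00 × ((1 + 0.015)^11 − 1) = C$83,000.00 × 0.1779489… = C$14,769.7618…
Total = C$83,000.00 + C$10,375.0000 + C$14,769.7618… = C$108,144.76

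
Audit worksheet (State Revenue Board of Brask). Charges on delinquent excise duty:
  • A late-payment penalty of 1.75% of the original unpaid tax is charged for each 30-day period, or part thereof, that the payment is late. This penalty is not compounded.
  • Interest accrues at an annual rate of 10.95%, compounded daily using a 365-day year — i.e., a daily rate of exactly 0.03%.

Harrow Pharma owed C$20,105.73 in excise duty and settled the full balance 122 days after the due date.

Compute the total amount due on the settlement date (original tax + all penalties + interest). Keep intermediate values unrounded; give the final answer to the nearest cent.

C$22,614.37

Penalty periods: ⌈122/30⌉ = 5; penalty = 5 × 1.75% × C$20,105.73 = C$1,759.25…
Interest: C$20,105.73 × ((1 + 0.0003)^122 − 1) = C$20,105.73 × 0.03727233… = C$749.3875…
Total = C$20,105.73 + C$1,759.2514… + C$749.3875… = C$22,614.37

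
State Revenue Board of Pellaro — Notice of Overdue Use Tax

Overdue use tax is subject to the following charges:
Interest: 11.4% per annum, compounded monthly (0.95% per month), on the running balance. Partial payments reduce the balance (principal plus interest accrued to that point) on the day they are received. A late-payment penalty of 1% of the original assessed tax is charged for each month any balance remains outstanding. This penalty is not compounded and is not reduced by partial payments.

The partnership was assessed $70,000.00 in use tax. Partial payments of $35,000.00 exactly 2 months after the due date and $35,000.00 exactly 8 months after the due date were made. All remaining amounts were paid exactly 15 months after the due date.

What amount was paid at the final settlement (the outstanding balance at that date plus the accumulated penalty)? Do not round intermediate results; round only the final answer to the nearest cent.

Balance at month 2: $70,000.0000 × (1 + 0.0095)^2 = $71,336.3175
After $35,000.00 payment: $71,336.3175 − $35,000.00 = $36,336.3175
Balance at month 8: $36,336.3175 × (1 + 0.0095)^6 = $38,457.3054…
After $35,000.00 payment: $38,457.3054… − $35,000.00 = $3,457.3054…
Balance at month 15: $3,457.3054… × (1 + 0.0095)^7 = $3,693.8734…
Penalty: 15 × 1% × $70,000.00 = $10,500.00
Final settlement = outstanding balance + penalty = $3,693.8734… + $10,500.00 = $14,193.87

$14,193.87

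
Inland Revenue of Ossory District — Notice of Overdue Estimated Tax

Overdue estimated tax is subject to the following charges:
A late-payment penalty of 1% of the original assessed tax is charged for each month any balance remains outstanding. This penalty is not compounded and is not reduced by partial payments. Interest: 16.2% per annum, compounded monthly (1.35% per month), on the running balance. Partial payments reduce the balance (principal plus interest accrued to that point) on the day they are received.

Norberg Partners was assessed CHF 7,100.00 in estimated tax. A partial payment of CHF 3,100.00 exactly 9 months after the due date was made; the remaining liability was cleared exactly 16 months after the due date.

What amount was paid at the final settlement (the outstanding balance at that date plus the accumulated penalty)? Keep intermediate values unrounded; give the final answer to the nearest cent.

Balance at month 9: CHF 7,100.0000 × (1 + 0.0135)^9 = CHF 8,010.7306…
After CHF 3,100.00 payment: CHF 8,010.7306… − CHF 3,100.00 = CHF 4,910.7306…
Balance at month 16: CHF 4,910.7306… × (1 + 0.0135)^7 = CHF 5,394.0179…
Penalty: 16 × 1% × CHF 7,100.00 = CHF 1,136.00
Final settlement = outstanding balance + penalty = CHF 5,394.0179… + CHF 1,136.00 = CHF 6,530.02

CHF 6,530.02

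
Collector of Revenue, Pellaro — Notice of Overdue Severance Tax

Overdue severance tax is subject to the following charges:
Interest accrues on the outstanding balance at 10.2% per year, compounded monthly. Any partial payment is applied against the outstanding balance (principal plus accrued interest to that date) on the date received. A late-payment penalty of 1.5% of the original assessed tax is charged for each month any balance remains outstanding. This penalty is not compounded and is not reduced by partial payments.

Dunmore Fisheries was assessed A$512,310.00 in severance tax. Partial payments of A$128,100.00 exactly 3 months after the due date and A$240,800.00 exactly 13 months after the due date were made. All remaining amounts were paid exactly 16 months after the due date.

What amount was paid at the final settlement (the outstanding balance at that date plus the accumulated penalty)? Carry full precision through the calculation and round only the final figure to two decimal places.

A$319,568.76

Monthly rate = 10.2% ÷ 12 = 0.85%
Balance at month 3: A$512,310.0000 × (1 + 0.0085)^3 = A$525,485.2628…
After A$128,100.00 payment: A$525,485.2628… − A$128,100.00 = A$397,385.2628…
Balance at month 13: A$397,385.2628… × (1 + 0.0085)^10 = A$432,484.7344…
After A$240,800.00 payment: A$432,484.7344… − A$240,800.00 = A$191,684.7344…
Balance at month 16: A$191,684.7344… × (1 + 0.0085)^3 = A$196,614.3605…
Penalty: 16 × 1.5% × A$512,310.00 = A$122,954.40
Final settlement = outstanding balance + penalty = A$196,614.3605… + A$122,954.40 = A$319,568.76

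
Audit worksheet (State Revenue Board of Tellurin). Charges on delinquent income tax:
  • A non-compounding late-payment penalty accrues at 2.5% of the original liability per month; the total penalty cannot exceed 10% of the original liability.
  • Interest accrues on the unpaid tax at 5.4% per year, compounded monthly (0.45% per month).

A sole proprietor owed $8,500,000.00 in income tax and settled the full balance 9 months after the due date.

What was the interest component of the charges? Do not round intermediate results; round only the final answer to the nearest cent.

Interest: $8,500,000.00 × ((1 + 0.0045)^9 − 1) = $8,500,000.00 × 0.0412367… = $350,512.0044…

$350,512.00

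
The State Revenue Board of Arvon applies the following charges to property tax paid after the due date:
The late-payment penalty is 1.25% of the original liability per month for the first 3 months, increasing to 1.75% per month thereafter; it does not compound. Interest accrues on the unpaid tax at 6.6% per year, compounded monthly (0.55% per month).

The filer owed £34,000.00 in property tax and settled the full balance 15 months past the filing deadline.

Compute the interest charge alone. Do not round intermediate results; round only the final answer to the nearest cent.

Interest: £34,000.00 × ((1 + 0.0055)^15 − 1) = £34,000.00 × 0.0857532… = £2,915.6093…

£2,915.61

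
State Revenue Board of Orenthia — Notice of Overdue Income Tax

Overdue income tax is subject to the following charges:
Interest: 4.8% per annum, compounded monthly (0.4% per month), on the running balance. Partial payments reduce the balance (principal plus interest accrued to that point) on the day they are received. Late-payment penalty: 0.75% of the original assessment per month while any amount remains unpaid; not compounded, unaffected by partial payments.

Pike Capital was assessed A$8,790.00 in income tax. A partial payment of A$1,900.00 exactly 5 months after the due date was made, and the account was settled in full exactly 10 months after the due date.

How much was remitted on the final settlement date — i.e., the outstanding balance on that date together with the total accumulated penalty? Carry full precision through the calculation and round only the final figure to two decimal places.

A$7,868.94

Balance at month 5: A$8,790.0000 × (1 + 0.004)^5 = A$8,967.2120…
After A$1,900.00 payment: A$8,967.2120… − A$1,900.00 = A$7,067.2120…
Balance at month 10: A$7,067.2120… × (1 + 0.004)^5 = A$7,209.6916…
Penalty: 10 × 0.75% × A$8,790.00 = A$659.25
Final settlement = outstanding balance + penalty = A$7,209.6916… + A$659.25 = A$7,868.94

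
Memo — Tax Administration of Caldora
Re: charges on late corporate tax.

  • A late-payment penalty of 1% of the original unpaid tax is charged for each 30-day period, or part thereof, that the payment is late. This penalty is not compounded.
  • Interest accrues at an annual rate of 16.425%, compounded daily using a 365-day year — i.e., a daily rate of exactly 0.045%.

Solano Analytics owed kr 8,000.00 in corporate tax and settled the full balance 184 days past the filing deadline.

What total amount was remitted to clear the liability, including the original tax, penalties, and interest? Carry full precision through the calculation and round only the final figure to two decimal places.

kr 9,250.43

Penalty periods: ⌈184/30⌉ = 7; penalty = 7 × 1% × kr 8,000.00 = kr 560.00
Interest: kr 8,000.00 × ((1 + 0.00045)^184 − 1) = kr 8,000.00 × 0.08630429… = kr 690.4343…
Total = kr 8,000.00 + kr 560.0000 + kr 690.4343… = kr 9,250.43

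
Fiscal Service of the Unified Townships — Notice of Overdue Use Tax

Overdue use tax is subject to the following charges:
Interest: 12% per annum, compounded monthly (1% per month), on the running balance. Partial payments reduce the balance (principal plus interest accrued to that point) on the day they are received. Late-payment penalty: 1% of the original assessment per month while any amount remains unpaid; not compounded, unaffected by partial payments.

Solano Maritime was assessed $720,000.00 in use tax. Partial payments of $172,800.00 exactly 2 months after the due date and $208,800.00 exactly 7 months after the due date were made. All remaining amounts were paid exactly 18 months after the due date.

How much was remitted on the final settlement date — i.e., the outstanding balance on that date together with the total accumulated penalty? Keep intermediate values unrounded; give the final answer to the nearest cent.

$555,253.04

Balance at month 2: $720,000.0000 × (1 + 0.01)^2 = $734,472.0000
After $172,800.00 payment: $734,472.0000 − $172,800.00 = $561,672.0000
Balance at month 7: $561,672.0000 × (1 + 0.01)^5 = $590,322.9169…
After $208,800.00 payment: $590,322.9169… − $208,800.00 = $381,522.9169…
Balance at month 18: $381,522.9169… × (1 + 0.01)^11 = $425,653.0419…
Penalty: 18 × 1% × $720,000.00 = $129,600.00
Final settlement = outstanding balance + penalty = $425,653.0419… + $129,600.00 = $555,253.04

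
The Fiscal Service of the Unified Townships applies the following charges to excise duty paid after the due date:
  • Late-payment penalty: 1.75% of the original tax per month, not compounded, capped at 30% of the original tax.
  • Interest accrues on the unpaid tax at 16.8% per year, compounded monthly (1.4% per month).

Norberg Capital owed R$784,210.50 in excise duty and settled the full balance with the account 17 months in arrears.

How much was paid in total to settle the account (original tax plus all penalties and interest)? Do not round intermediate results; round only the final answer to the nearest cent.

R$1,226,596.80

Penalty: 17 × 1.75% × R$784,210.50 = R$233,302.62… (below the 30% cap of R$235,263.15)
Interest: R$784,210.50 × ((1 + 0.014)^17 − 1) = R$784,210.50 × 0.2666168… = R$209,083.6732…
Total = R$784,210.50 + R$233,302.6238… + R$209,083.6732… = R$1,226,596.80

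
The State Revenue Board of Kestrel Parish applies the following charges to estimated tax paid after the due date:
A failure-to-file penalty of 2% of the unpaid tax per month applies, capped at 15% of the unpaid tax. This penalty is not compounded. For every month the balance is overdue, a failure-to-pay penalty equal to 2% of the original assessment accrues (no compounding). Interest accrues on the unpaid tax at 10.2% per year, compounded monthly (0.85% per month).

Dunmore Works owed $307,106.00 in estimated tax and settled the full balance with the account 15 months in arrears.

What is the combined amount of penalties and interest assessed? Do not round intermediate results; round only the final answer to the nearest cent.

Failure-to-file: 15 × 2% × $307,106.00 = $92,131.80, capped at 15% × $307,106.00 = $46,065.90
Failure-to-pay penalty: 15 × 2% × $307,106.00 = $92,131.80
Interest: $307,106.00 × ((1 + 0.0085)^15 − 1) = $307,106.00 × 0.1353729… = $41,573.8413…
Penalties + interest = $138,197.7000 + $41,573.8413… = $179,771.54

$179,771.54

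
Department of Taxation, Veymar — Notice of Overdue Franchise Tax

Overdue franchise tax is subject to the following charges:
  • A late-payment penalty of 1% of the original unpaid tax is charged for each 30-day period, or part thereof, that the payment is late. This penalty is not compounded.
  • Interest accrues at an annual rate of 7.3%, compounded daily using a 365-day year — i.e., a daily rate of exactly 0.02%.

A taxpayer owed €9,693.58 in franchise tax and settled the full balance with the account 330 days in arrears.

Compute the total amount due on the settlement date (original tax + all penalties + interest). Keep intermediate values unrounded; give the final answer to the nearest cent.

Penalty periods: ⌈330/30⌉ = 11; penalty = 11 × 1% × €9,693.58 = €1,066.29…
Interest: €9,693.58 × ((1 + 0.0002)^330 − 1) = €9,693.58 × 0.06821967… = €661.2928…
Total = €9,693.58 + €1,066.2938 + €661.2928… = €11,421.17

€11,421.17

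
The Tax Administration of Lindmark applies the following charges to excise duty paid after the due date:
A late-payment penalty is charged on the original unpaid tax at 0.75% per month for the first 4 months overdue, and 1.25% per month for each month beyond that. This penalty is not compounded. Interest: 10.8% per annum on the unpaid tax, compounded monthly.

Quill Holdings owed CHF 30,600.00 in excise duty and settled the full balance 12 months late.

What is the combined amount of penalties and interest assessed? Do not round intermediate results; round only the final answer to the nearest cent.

Penalty, months 1–4: 4 × 0.75% × CHF 30,600.00 = CHF 918.00
Penalty, months 5–12: 8 × 1.25% × CHF 30,600.00 = CHF 3,060.00
Interest (10.8%/yr ÷ 12 = 0.9%/month): CHF 30,600.00 × ((1 + 0.009)^12 − 1) = CHF 3,473.3961…
Penalties + interest = CHF 3,978.0000 + CHF 3,473.3961… = CHF 7,451.40

CHF 7,451.40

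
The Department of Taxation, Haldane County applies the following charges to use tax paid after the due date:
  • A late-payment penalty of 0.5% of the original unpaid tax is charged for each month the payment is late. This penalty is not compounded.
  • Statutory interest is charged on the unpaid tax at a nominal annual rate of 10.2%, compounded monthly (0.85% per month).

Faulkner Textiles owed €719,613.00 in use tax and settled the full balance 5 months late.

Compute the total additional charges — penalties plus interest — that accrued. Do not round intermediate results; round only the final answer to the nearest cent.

€49,098.24

Late-payment penalty = 0.5% × €719,613.00 × 5 mo = €17,990.33…
Interest: €719,613.00 × ((1 + 0.0085)^5 − 1) = €719,613.00 × 0.0432287… = €31,107.9110…
Penalties + interest = €17,990.3250 + €31,107.9110… = €49,098.24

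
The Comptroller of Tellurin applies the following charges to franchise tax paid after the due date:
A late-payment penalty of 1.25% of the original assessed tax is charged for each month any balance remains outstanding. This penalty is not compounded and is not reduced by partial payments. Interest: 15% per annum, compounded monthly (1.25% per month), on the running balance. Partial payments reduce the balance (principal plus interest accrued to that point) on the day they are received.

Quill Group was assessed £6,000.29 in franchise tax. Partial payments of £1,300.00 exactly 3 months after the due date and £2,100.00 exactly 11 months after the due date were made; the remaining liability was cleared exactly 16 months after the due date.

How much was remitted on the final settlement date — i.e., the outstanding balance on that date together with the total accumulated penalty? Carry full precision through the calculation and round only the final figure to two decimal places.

£4,757.33

Balance at month 3: £6,000.2900 × (1 + 0.0125)^3 = £6,228.1252…
After £1,300.00 payment: £6,228.1252… − £1,300.00 = £4,928.1252…
Balance at month 11: £4,928.1252… × (1 + 0.0125)^8 = £5,443.0458…
After £2,100.00 payment: £5,443.0458… − £2,100.00 = £3,343.0458…
Balance at month 16: £3,343.0458… × (1 + 0.0125)^5 = £3,557.2754…
Penalty: 16 × 1.25% × £6,000.29 = £1,200.06…
Final settlement = outstanding balance + penalty = £3,557.2754… + £1,200.06… = £4,757.33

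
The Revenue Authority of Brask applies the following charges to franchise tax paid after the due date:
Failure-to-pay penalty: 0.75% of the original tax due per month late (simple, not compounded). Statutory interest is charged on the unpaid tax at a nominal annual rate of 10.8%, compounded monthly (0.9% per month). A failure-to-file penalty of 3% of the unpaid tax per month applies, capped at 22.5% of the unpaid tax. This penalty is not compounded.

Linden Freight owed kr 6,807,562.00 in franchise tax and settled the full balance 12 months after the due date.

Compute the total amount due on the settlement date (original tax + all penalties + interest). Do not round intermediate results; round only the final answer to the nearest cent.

kr 9,724,668.18

Failure-to-file: 12 × 3% × kr 6,807,562.00 = kr 2,450,722.32, capped at 22.5% × kr 6,807,562.00 = kr 1,531,701.45
Failure-to-pay penalty = 0.75% × kr 6,807,562.00 × 12 mo = kr 612,680.58
Interest: kr 6,807,562.00 × ((1 + 0.009)^12 − 1) = kr 6,807,562.00 × 0.1135097… = kr 772,724.1499…
Total = kr 6,807,562.00 + kr 2,144,382.0300 + kr 772,724.1499… = kr 9,724,668.18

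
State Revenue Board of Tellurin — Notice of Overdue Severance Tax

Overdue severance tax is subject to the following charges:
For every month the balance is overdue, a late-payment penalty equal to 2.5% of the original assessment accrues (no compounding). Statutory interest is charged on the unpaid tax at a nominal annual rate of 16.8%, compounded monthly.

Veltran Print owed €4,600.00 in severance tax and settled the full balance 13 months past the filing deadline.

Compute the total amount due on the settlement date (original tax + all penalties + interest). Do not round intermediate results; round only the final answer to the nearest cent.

Late-payment penalty: 13 × 2.5% × €4,600.00 = €1,495.00
Interest (16.8%/yr ÷ 12 = 1.4%/month): €4,600.00 × ((1 + 0.014)^13 − 1) = €911.2644…
Total = €4,600.00 + €1,495.0000 + €911.2644… = €7,006.26

€7,006.26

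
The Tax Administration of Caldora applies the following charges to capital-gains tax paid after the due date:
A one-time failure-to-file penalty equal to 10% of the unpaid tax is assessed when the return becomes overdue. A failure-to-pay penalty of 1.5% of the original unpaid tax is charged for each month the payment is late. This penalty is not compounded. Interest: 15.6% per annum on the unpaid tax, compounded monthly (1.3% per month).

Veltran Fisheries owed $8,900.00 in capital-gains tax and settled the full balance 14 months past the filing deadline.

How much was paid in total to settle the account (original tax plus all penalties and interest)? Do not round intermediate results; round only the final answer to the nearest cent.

$13,423.05

Failure-to-file penalty: 10% × $8,900.00 = $890.00
Failure-to-pay penalty: 14 × 1.5% × $8,900.00 = $1,869.00
Interest: $8,900.00 × ((1 + 0.013)^14 − 1) = $8,900.00 × 0.1982081… = $1,764.0517…
Total = $8,900.00 + $2,759.0000 + $1,764.0517… = $13,423.05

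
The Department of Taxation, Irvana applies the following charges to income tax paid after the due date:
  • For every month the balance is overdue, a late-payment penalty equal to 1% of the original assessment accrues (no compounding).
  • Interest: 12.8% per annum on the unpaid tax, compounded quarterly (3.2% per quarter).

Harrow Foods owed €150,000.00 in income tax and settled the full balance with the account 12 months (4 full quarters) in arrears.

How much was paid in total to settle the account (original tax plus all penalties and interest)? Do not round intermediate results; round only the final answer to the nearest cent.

€188,141.42

Late-payment penalty = 1% × €150,000.00 × 12 mo = €18,000.00
Interest: €150,000.00 × ((1 + 0.032)^4 − 1) = €150,000.00 × 0.1342761… = €20,141.4181…
Total = €150,000.00 + €18,000.0000 + €20,141.4181… = €188,141.42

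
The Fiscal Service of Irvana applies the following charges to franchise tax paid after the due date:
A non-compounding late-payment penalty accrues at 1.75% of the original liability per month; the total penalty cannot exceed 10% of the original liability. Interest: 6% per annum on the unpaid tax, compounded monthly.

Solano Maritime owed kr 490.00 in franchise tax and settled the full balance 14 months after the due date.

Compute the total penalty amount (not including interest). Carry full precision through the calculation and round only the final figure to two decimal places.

kr 49.00

Penalty (uncapped): 14 × 1.75% × kr 490.00 = kr 120.05; cap = 10% × kr 490.00 = kr 49.00 → penalty = kr 49.00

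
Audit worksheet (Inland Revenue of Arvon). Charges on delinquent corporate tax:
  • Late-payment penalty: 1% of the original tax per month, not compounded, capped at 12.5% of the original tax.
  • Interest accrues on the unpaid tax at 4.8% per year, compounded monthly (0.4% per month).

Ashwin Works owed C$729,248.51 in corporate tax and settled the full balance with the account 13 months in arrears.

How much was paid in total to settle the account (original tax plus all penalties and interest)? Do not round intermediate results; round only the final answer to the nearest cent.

C$859,249.08

Penalty (uncapped): 13 × 1% × C$729,248.51 = C$94,802.31…; cap = 12.5% × C$729,248.51 = C$91,156.06… → penalty = C$91,156.06…
Interest: C$729,248.51 × ((1 + 0.004)^13 − 1) = C$729,248.51 × 0.0532665… = C$38,844.5073…
Total = C$729,248.51 + C$91,156.0638… + C$38,844.5073… = C$859,249.08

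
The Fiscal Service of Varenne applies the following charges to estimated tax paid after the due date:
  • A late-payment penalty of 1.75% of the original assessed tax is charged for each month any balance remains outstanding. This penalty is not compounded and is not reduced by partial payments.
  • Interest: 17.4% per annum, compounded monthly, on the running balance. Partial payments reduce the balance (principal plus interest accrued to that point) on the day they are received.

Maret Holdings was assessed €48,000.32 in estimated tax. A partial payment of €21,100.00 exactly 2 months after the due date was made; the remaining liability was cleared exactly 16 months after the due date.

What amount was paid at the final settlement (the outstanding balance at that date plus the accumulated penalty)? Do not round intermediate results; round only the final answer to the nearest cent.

€48,062.10

Monthly rate = 17.4% ÷ 12 = 1.45%
Balance at month 2: €48,000.3200 × (1 + 0.0145)^2 = €49,402.4213…
After €21,100.00 payment: €49,402.4213… − €21,100.00 = €28,302.4213…
Balance at month 16: €28,302.4213… × (1 + 0.0145)^14 = €34,622.0127…
Penalty: 16 × 1.75% × €48,000.32 = €13,440.09…
Final settlement = outstanding balance + penalty = €34,622.0127… + €13,440.09… = €48,062.10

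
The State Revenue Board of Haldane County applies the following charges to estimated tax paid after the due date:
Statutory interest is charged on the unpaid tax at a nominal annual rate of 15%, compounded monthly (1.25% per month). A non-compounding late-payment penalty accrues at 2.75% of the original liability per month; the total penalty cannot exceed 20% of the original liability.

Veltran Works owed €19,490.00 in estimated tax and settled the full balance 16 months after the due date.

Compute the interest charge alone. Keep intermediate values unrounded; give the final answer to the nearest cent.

Interest: €19,490.00 × ((1 + 0.0125)^16 − 1) = €19,490.00 × 0.2198895… = €4,285.6473…

€4,285.65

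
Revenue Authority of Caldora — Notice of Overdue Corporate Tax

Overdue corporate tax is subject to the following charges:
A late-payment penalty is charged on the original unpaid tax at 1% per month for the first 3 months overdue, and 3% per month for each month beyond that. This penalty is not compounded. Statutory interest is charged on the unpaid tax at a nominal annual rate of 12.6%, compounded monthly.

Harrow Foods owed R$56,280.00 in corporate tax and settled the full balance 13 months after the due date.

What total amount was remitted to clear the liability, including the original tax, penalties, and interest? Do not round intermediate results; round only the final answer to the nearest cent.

R$83,037.73

Penalty, months 1–3: 3 × 1% × R$56,280.00 = R$1,688.40
Penalty, months 4–13: 10 × 3% × R$56,280.00 = R$16,884.00
Interest (12.6%/yr ÷ 12 = 1.05%/month): R$56,280.00 × ((1 + 0.0105)^13 − 1) = R$8,185.3316…
Total = R$56,280.00 + R$18,572.4000 + R$8,185.3316… = R$83,037.73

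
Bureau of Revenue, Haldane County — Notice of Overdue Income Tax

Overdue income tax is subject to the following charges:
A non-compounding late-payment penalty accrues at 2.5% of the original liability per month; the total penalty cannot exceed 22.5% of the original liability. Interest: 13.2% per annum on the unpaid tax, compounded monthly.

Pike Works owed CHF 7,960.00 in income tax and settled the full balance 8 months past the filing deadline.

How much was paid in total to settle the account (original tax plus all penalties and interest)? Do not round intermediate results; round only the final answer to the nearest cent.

CHF 10,280.05

Penalty: 8 × 2.5% × CHF 7,960.00 = CHF 1,592.00 (below the 22.5% cap of CHF 1,791.00)
Interest (13.2%/yr ÷ 12 = 1.1%/month): CHF 7,960.00 × ((1 + 0.011)^8 − 1) = CHF 728.0500…
Total = CHF 7,960.00 + CHF 1,592.0000 + CHF 728.0500… = CHF 10,280.05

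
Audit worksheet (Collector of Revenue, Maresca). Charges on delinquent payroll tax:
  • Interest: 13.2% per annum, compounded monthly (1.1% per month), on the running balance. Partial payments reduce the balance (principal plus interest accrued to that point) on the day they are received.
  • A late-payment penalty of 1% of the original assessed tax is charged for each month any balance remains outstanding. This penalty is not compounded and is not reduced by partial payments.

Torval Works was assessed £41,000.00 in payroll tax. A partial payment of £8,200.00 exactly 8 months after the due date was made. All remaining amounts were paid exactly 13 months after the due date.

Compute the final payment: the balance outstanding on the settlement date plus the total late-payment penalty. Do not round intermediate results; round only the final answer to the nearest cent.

£43,934.97

Balance at month 8: £41,000.0000 × (1 + 0.011)^8 = £44,750.0064…
After £8,200.00 payment: £44,750.0064… − £8,200.00 = £36,550.0064…
Balance at month 13: £36,550.0064… × (1 + 0.011)^5 = £38,604.9714…
Penalty: 13 × 1% × £41,000.00 = £5,330.00
Final settlement = outstanding balance + penalty = £38,604.9714… + £5,330.00 = £43,934.97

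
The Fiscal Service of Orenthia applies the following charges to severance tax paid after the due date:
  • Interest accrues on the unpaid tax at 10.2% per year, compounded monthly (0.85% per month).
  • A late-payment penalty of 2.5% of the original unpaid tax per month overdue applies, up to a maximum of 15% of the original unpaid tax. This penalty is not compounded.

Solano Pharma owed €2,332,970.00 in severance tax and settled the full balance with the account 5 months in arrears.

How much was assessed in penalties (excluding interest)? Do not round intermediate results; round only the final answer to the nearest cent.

€291,621.25

Penalty: 5 × 2.5% × €2,332,970.00 = €291,621.25 (below the 15% cap of €349,945.50)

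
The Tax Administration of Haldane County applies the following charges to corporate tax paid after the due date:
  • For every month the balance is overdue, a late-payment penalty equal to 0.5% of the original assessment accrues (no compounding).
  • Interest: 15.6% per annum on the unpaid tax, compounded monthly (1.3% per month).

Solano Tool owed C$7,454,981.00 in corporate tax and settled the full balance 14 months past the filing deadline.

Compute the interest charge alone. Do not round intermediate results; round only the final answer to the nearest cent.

Interest: C$7,454,981.00 × ((1 + 0.013)^14 − 1) = C$7,454,981.00 × 0.1982081… = C$1,477,637.2886…

C$1,477,637.29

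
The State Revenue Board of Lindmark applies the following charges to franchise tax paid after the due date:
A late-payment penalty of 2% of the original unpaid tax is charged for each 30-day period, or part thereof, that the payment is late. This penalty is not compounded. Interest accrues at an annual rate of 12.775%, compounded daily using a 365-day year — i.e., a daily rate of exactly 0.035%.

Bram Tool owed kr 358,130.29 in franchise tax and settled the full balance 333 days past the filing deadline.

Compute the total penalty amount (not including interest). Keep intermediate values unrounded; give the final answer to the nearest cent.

kr 85,951.27

Penalty periods: ⌈333/30⌉ = 12; penalty = 12 × 2% × kr 358,130.29 = kr 85,951.27…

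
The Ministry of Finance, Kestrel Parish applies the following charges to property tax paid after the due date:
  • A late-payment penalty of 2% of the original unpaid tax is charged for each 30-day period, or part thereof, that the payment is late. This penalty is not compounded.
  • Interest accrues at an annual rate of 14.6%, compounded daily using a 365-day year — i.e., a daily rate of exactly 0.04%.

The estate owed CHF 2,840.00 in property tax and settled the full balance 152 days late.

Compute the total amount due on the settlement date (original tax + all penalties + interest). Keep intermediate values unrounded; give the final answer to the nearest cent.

Penalty periods: ⌈152/30⌉ = 6; penalty = 6 × 2% × CHF 2,840.00 = CHF 340.80
Interest: CHF 2,840.00 × ((1 + 0.0004)^152 − 1) = CHF 2,840.00 × 0.06267344… = CHF 177.9926…
Total = CHF 2,840.00 + CHF 340.8000 + CHF 177.9926… = CHF 3,358.79

CHF 3,358.79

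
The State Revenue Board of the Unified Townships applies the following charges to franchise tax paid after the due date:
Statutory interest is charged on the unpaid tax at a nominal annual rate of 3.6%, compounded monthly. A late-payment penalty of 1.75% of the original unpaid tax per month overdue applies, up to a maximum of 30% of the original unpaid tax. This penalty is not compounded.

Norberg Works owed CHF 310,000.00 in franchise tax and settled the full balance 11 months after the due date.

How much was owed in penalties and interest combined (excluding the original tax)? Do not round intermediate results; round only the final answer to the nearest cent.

Penalty: 11 × 1.75% × CHF 310,000.00 = CHF 59,675.00 (below the 30% cap of CHF 93,000.00)
Interest (3.6%/yr ÷ 12 = 0.3%/month): CHF 310,000.00 × ((1 + 0.003)^11 − 1) = CHF 10,384.8394…
Penalties + interest = CHF 59,675.0000 + CHF 10,384.8394… = CHF 70,059.84

CHF 70,059.84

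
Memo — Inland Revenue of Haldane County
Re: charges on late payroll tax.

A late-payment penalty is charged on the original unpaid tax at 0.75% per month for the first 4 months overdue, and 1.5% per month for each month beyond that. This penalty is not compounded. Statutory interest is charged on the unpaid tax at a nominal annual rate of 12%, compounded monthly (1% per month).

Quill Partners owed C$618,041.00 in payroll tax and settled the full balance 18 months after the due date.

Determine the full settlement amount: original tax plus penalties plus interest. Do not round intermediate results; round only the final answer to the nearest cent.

Penalty, months 1–4: 4 × 0.75% × C$618,041.00 = C$18,541.23
Penalty, months 5–18: 14 × 1.5% × C$618,041.00 = C$129,788.61
Interest: C$618,041.00 × ((1 + 0.01)^18 − 1) = C$618,041.00 × 0.1961475… = C$121,227.1820…
Total = C$618,041.00 + C$148,329.8400 + C$121,227.1820… = C$887,598.02

C$887,598.02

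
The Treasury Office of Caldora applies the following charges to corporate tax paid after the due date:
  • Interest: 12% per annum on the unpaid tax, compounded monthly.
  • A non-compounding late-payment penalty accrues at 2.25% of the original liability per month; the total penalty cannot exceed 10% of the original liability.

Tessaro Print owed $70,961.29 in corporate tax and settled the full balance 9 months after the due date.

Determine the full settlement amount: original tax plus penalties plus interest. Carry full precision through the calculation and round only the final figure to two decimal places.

$84,705.45

Penalty (uncapped): 9 × 2.25% × $70,961.29 = $14,369.66…; cap = 10% × $70,961.29 = $7,096.13… → penalty = $7,096.13…
Interest (12%/yr ÷ 12 = 1%/month): $70,961.29 × ((1 + 0.01)^9 − 1) = $6,648.0278…
Total = $70,961.29 + $7,096.1290 + $6,648.0278… = $84,705.45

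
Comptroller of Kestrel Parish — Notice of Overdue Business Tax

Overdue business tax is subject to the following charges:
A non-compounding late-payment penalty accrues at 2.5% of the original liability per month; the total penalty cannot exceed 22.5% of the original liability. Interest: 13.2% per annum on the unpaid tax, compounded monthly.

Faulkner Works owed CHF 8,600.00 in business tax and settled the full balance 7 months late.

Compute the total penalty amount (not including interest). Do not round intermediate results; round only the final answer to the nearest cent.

Penalty: 7 × 2.5% × CHF 8,600.00 = CHF 1,505.00 (below the 22.5% cap of CHF 1,935.00)

CHF 1,505.00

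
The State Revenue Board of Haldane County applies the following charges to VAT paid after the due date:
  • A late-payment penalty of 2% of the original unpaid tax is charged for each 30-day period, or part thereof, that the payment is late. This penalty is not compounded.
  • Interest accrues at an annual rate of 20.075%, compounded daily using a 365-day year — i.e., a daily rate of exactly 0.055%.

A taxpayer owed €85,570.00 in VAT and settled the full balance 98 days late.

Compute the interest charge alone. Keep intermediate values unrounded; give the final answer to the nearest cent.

Interest: €85,570.00 × ((1 + 0.00055)^98 − 1) = €85,570.00 × 0.05536342… = €4,737.4480…

€4,737.45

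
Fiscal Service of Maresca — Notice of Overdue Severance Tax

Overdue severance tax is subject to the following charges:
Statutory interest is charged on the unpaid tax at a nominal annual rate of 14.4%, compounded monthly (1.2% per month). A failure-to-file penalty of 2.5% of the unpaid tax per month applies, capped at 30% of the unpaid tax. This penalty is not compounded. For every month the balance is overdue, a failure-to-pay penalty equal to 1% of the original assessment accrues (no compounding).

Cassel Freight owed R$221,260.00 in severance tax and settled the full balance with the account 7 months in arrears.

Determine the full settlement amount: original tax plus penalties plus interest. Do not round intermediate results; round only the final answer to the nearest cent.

Failure-to-file: 7 × 2.5% × R$221,260.00 = R$38,720.50 (under the 30% cap)
Failure-to-pay penalty: 7 × 1% × R$221,260.00 = R$15,488.20
Interest: R$221,260.00 × ((1 + 0.012)^7 − 1) = R$221,260.00 × 0.0870852… = R$19,268.4738…
Total = R$221,260.00 + R$54,208.7000 + R$19,268.4738… = R$294,737.17

R$294,737.17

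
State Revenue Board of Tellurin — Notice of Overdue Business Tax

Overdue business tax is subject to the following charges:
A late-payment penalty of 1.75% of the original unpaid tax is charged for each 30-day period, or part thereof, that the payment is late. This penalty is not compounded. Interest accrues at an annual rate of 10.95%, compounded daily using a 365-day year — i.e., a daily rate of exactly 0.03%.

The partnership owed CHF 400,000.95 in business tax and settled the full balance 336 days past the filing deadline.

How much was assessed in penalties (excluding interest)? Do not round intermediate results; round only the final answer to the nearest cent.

Penalty periods: ⌈336/30⌉ = 12; penalty = 12 × 1.75% × CHF 400,000.95 = CHF 84,000.20…

CHF 84,000.20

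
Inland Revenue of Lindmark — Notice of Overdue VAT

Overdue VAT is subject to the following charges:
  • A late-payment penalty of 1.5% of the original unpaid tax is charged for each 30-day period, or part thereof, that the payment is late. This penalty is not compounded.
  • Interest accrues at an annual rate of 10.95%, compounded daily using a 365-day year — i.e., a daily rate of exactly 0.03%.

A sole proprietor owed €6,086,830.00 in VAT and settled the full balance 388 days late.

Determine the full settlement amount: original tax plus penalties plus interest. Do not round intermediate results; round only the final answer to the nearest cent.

Penalty periods: ⌈388/30⌉ = 13; penalty = 13 × 1.5% × €6,086,830.00 = €1,186,931.85
Interest: €6,086,830.00 × ((1 + 0.0003)^388 − 1) = €6,086,830.00 × 0.12342555… = €751,270.3349…
Total = €6,086,830.00 + €1,186,931.8500 + €751,270.3349… = €8,025,032.18

€8,025,032.18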